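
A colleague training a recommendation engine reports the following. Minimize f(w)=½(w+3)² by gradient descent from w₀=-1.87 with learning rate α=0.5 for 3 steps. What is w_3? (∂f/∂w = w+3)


step 1: grad = -1.87+3 = 1.13; w = -1.87 - 0.5·(1.13) = -2.435
step 2: grad = -2.435+3 = 0.565; w = -2.435 - 0.5·(0.565) = -2.7175
step 3: grad = -2.7175+3 = 0.2825; w = -2.7175 - 0.5·(0.2825) = -2.85875

-2.85875


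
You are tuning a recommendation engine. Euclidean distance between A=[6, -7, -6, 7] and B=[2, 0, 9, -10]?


d = √((6-2)² + (-7-0)² + (-6-9)² + (7+ 10)²)
  = √(16 + 49 + 225 + 289)
  = √579 = 24.0624

24.0624


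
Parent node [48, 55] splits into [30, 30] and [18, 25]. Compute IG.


Parent = [48, 55], H_parent = 0.9967
H_left = 1 (n=60), H_right = 0.9808 (n=43)
H_children = (60/103)·1 + (43/103)·0.9808 = 0.992
IG = 0.9967 - 0.992 = 0.0047

0.0047


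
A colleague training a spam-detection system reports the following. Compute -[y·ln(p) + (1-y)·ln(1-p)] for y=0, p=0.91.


BCE = -[y·ln(p) + (1-y)·ln(1-p)]
= -0 - 1·ln(1-0.91)
= -ln(0.09) = 2.4079

2.4079


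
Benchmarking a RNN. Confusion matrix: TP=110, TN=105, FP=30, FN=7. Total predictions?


Total = TP + TN + FP + FN
= 110 + 105 + 30 + 7
= 252
(Predicted positive: 140, predicted negative: 112)

252


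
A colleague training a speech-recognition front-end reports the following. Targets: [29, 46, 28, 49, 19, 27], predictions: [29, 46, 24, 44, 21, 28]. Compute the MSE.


Squared errors: (29-29)²=0, (46-46)²=0, (28-24)²=16, (49-44)²=25, (19-21)²=4, (27-28)²=1
Sum = 46
MSE = 46/6 = 23/3

23/3


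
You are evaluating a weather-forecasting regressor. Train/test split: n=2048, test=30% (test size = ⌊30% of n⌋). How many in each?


Test = ⌊2048·30/100⌋ = 614
Train = 2048 - 614 = 1434

Train: 1434, Test: 614


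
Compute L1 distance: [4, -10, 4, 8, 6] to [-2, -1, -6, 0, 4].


d = |4+ 2| + |-10+ 1| + |4+ 6| + |8-0| + |6-4|
  = 6 + 9 + 10 + 8 + 2
  = 35

35


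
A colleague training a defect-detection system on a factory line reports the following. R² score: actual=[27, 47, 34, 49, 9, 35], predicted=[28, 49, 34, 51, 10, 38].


ȳ = 33.5
SS_res = Σ(y-ŷ)² = 19
SS_tot = Σ(y-ȳ)² = 1067.5
R² = 1 - SS_res/SS_tot = 1 - 0.0178 = 0.9822

0.9822


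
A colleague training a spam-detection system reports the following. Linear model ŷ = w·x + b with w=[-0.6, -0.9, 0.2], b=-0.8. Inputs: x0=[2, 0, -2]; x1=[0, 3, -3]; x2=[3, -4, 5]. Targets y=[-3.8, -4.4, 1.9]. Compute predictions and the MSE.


ŷ0 = (-0.6)·(2) + (-0.9)·(0) + (0.2)·(-2) - 0.8 = -2.4
ŷ1 = (-0.6)·(0) + (-0.9)·(3) + (0.2)·(-3) - 0.8 = -4.1
ŷ2 = (-0.6)·(3) + (-0.9)·(-4) + (0.2)·(5) - 0.8 = 2.0
errors² = [1.96, 0.09, 0.01]
MSE = 2.0600/3 = 0.6867

0.6867


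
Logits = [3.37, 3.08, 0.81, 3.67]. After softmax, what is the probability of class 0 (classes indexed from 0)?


Exponentials: e^3.37=29.0785, e^3.08=21.7584, e^0.81=2.2479, e^3.67=39.2519
Sum = 92.3367
Softmax = [0.3149, 0.2356, 0.0243, 0.4251]
p[0] = 29.0785/92.3367 = 0.3149

0.3149


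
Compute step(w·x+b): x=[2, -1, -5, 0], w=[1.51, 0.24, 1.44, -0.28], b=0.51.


z = (2)·(1.51) + (-1)·(0.24) + (-5)·(1.44) + (0)·(-0.28) + 0.51
  = -3.91
step(z) = 0 (z<0)

0


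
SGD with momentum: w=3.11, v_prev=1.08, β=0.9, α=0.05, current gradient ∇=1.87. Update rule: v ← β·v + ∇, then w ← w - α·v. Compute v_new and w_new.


v_new = 0.9·1.08 + 1.87 = 0.972 + 1.87 = 2.842
w_new = 3.11 - 0.05·2.842 = 3.11 - 0.1421 = 2.9679

v_new=2.842, w_new=2.9679


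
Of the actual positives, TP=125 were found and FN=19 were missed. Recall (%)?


Recall = TP/(TP+FN)
= 125/(125+19)
= 125/144 = 86.81%

86.81%


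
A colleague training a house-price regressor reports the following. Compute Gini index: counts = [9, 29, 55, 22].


Probabilities: [9/115, 29/115, 55/115, 22/115] ≈ [0.0783, 0.2522, 0.4783, 0.1913]
Σpᵢ² = (81 + 841 + 3025 + 484)/115² = 4431/13225
Gini = 1 - Σpᵢ² = 1 - 4431/13225 = 0.665

0.665


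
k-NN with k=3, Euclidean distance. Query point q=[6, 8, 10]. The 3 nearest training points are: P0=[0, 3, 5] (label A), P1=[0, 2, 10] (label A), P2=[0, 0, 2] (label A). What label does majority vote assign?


d(q,P0) = 9.2736  (label A)
d(q,P1) = 8.4853  (label A)
d(q,P2) = 12.8062  (label A)
Votes: A=3, B=0
Majority → A

A


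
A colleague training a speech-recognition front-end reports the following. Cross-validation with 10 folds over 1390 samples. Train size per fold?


Fold size = 1390/10 = 139
Training per fold = 1390 - 139 = 1251

1251


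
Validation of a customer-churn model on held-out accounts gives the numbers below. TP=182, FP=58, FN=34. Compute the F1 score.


Precision = 182/240 = 0.7583
Recall = 182/216 = 0.8426
F1 = 2·P·R/(P+R) = 2·TP/(2·TP+FP+FN) = 364/(364+58+34) = 364/456 = 0.7982

0.7982


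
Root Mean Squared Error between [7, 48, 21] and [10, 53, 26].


MSE = 59/3 = 19.6667
RMSE = √(59/3) = 4.4347

4.4347


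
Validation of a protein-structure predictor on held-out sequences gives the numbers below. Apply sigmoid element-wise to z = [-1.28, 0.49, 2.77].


σ(-1.28) = 1/(1+e^1.28) = 0.2176
σ(0.49) = 1/(1+e^-0.49) = 0.6201
σ(2.77) = 1/(1+e^-2.77) = 0.941
result = [0.2176, 0.6201, 0.941]

[0.2176, 0.6201, 0.941]


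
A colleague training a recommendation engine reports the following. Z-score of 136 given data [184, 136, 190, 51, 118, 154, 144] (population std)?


μ = 139.5714, σ = 43.2067
z = (136 - 139.5714)/43.2067 = -0.0827

-0.0827


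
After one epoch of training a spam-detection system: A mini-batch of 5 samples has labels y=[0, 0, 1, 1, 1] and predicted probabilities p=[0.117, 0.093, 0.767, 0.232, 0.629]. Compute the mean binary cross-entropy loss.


L[0] = -ln(1-0.117) = -ln(0.883) = 0.1244
L[1] = -ln(1-0.093) = -ln(0.907) = 0.0976
L[2] = -ln(0.767) = 0.2653
L[3] = -ln(0.232) = 1.461
L[4] = -ln(0.629) = 0.4636
mean = (0.1244 + 0.0976 + 0.2653 + 1.461 + 0.4636)/5 = 0.4824

0.4824


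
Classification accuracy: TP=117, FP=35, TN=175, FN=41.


Accuracy = (TP+TN)/(TP+TN+FP+FN)
= (117+175)/(368)
= 292/368 = 79.35%

79.35%


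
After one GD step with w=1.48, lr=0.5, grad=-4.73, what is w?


w_new = w - α·∇
= 1.48 - 0.5·-4.73
= 1.48 + 2.365
= 3.845

3.845


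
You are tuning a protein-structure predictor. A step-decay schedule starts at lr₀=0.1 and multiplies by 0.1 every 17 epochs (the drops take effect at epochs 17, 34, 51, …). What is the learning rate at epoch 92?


n_drops = ⌊92/17⌋ = 5
lr = 0.1·0.1^5 = 0.1·0.00001 = 0.000001

0.000001


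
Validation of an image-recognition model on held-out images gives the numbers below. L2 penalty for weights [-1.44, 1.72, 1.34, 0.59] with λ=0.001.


‖w‖₂² = (-1.44)² + (1.72)² + (1.34)² + (0.59)²
     = 2.0736 + 2.9584 + 1.7956 + 0.3481
     = 7.1757
λ·‖w‖₂² = 0.001·7.1757 = 0.007176

0.007176


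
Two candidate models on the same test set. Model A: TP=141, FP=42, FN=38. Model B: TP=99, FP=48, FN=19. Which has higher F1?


Model A: P=141/183=0.7705, R=141/179=0.7877, F1=2PR/(P+R)=2TP/(2TP+FP+FN)=282/362=0.779
Model B: P=99/147=0.6735, R=99/118=0.839, F1=2PR/(P+R)=2TP/(2TP+FP+FN)=198/265=0.7472
0.779 > 0.7472 → Model A

Model A


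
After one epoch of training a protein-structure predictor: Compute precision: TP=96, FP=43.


Precision = TP/(TP+FP)
= 96/(96+43)
= 96/139 = 69.06%

69.06%


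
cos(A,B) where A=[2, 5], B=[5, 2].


A·B = 2·5 + 5·2 = 20
‖A‖ = √29 = 5.3852, ‖B‖ = √29 = 5.3852
cos = 20/(√29·√29) = 20/√841 = 0.6897

0.6897


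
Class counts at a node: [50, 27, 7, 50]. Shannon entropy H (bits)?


Probabilities: [50/134, 27/134, 7/134, 50/134] ≈ [0.3731, 0.2015, 0.0522, 0.3731]
H = -((50/134)·log₂(50/134) + (27/134)·log₂(27/134) + (7/134)·log₂(7/134) + (50/134)·log₂(50/134))
  = 1.7495 bits

1.7495 bits


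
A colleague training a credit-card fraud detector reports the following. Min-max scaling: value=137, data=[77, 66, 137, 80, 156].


min=66, max=156
(137-66)/(156-66) = 71/90 = 0.7889

0.7889


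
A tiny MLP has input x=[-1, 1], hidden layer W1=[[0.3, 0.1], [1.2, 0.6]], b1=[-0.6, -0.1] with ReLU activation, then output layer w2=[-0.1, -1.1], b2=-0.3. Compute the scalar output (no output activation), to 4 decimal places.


z1[0] = (0.3)·(-1) + (0.1)·(1) - 0.6 = -0.8
z1[1] = (1.2)·(-1) + (0.6)·(1) - 0.1 = -0.7
h = ReLU(z1) = [0.0, 0.0]
output = (-0.1)·(0.0) + (-1.1)·(0.0) - 0.3 = -0.3

-0.3


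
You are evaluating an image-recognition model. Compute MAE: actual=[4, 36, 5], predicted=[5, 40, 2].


Absolute errors: |4-5|=1, |36-40|=4, |5-2|=3
Sum = 8
MAE = 8/3 = 8/3

8/3


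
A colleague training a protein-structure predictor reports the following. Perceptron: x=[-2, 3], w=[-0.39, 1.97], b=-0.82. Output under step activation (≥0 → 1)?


z = (-2)·(-0.39) + (3)·(1.97) - 0.82
  = 5.87
step(z) = 1 (z≥0)

1


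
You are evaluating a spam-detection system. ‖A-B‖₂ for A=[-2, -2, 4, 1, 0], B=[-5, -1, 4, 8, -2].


d = √((-2+ 5)² + (-2+ 1)² + (4-4)² + (1-8)² + (0+ 2)²)
  = √(9 + 1 + 0 + 49 + 4)
  = √63 = 7.9373

7.9373


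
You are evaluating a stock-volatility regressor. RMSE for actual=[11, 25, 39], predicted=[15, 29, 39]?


MSE = 32/3 = 10.6667
RMSE = √(32/3) = 3.266

3.266


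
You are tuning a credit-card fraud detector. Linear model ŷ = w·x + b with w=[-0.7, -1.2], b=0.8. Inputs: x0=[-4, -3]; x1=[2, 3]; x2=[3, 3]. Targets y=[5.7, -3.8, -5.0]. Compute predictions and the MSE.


ŷ0 = (-0.7)·(-4) + (-1.2)·(-3) + 0.8 = 7.2
ŷ1 = (-0.7)·(2) + (-1.2)·(3) + 0.8 = -4.2
ŷ2 = (-0.7)·(3) + (-1.2)·(3) + 0.8 = -4.9
errors² = [2.25, 0.16, 0.01]
MSE = 2.4200/3 = 0.8067

0.8067


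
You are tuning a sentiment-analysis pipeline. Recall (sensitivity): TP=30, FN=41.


Recall = TP/(TP+FN)
= 30/(30+41)
= 30/71 = 42.25%

42.25%


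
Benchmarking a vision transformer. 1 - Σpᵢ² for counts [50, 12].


Probabilities: [50/62, 12/62] ≈ [0.8065, 0.1935]
Σpᵢ² = (2500 + 144)/62² = 2644/3844
Gini = 1 - Σpᵢ² = 1 - 2644/3844 = 0.3122

0.3122


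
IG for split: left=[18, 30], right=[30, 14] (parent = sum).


Parent = [48, 44], H_parent = 0.9986
H_left = 0.9544 (n=48), H_right = 0.9024 (n=44)
H_children = (48/92)·0.9544 + (44/92)·0.9024 = 0.9295
IG = 0.9986 - 0.9295 = 0.0691

0.0691


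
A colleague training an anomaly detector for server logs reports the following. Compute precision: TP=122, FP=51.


Precision = TP/(TP+FP)
= 122/(122+51)
= 122/173 = 70.52%

70.52%


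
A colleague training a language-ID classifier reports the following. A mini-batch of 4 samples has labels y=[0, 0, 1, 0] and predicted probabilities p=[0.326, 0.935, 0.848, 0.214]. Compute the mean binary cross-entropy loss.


L[0] = -ln(1-0.326) = -ln(0.674) = 0.3945
L[1] = -ln(1-0.935) = -ln(0.065) = 2.7334
L[2] = -ln(0.848) = 0.1649
L[3] = -ln(1-0.214) = -ln(0.786) = 0.2408
mean = (0.3945 + 2.7334 + 0.1649 + 0.2408)/4 = 0.8834

0.8834


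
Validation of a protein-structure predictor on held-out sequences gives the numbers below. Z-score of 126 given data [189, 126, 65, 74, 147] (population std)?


μ = 120.2, σ = 46.1883
z = (126 - 120.2)/46.1883 = 0.1256

0.1256


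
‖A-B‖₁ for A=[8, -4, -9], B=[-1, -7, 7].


d = |8+ 1| + |-4+ 7| + |-9-7|
  = 9 + 3 + 16
  = 28

28


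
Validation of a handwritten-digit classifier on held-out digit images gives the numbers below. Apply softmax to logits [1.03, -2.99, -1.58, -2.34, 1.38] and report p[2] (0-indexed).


Exponentials: e^1.03=2.8011, e^-2.99=0.0503, e^-1.58=0.206, e^-2.34=0.0963, e^1.38=3.9749
Sum = 7.1286
Softmax = [0.3929, 0.0071, 0.0289, 0.0135, 0.5576]
p[2] = 0.206/7.1286 = 0.0289

0.0289


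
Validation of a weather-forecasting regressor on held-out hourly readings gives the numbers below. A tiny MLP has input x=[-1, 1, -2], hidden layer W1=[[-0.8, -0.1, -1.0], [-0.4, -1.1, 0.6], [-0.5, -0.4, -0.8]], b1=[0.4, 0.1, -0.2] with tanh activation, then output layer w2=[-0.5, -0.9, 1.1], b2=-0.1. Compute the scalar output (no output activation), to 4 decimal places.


z1[0] = (-0.8)·(-1) + (-0.1)·(1) + (-1.0)·(-2) + 0.4 = 3.1
z1[1] = (-0.4)·(-1) + (-1.1)·(1) + (0.6)·(-2) + 0.1 = -1.8
z1[2] = (-0.5)·(-1) + (-0.4)·(1) + (-0.8)·(-2) - 0.2 = 1.5
h = tanh(z1) = [0.9959, -0.9468, 0.9051]
output = (-0.5)·(0.9959) + (-0.9)·(-0.9468) + (1.1)·(0.9051) - 0.1 = 1.2498

1.2498


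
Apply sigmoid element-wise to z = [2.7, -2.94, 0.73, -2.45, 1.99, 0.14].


σ(2.7) = 1/(1+e^-2.7) = 0.937
σ(-2.94) = 1/(1+e^2.94) = 0.0502
σ(0.73) = 1/(1+e^-0.73) = 0.6748
σ(-2.45) = 1/(1+e^2.45) = 0.0794
σ(1.99) = 1/(1+e^-1.99) = 0.8797
σ(0.14) = 1/(1+e^-0.14) = 0.5349
result = [0.937, 0.0502, 0.6748, 0.0794, 0.8797, 0.5349]

[0.937, 0.0502, 0.6748, 0.0794, 0.8797, 0.5349]


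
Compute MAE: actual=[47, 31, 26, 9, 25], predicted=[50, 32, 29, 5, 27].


Absolute errors: |47-50|=3, |31-32|=1, |26-29|=3, |9-5|=4, |25-27|=2
Sum = 13
MAE = 13/5 = 13/5

13/5


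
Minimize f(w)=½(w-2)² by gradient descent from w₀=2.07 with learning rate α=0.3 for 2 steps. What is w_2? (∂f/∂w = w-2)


step 1: grad = 2.07-2 = 0.07; w = 2.07 - 0.3·(0.07) = 2.049
step 2: grad = 2.049-2 = 0.049; w = 2.049 - 0.3·(0.049) = 2.0343

2.0343


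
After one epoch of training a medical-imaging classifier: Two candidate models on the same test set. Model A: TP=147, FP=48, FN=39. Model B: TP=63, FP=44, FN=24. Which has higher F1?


Model A: P=147/195=0.7538, R=147/186=0.7903, F1=2PR/(P+R)=2TP/(2TP+FP+FN)=294/381=0.7717
Model B: P=63/107=0.5888, R=63/87=0.7241, F1=2PR/(P+R)=2TP/(2TP+FP+FN)=126/194=0.6495
0.7717 > 0.6495 → Model A

Model A


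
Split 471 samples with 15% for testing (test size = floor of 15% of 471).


Test = ⌊471·15/100⌋ = 70
Train = 471 - 70 = 401

Train: 401, Test: 70


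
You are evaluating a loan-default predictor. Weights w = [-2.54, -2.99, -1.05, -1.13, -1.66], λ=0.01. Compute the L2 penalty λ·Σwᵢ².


‖w‖₂² = (-2.54)² + (-2.99)² + (-1.05)² + (-1.13)² + (-1.66)²
     = 6.4516 + 8.9401 + 1.1025 + 1.2769 + 2.7556
     = 20.5267
λ·‖w‖₂² = 0.01·20.5267 = 0.205267

0.205267


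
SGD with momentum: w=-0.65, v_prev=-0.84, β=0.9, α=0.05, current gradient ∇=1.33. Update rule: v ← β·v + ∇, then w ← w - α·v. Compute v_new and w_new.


v_new = 0.9·-0.84 + 1.33 = -0.756 + 1.33 = 0.574
w_new = -0.65 - 0.05·0.574 = -0.65 - 0.0287 = -0.6787

v_new=0.574, w_new=-0.6787


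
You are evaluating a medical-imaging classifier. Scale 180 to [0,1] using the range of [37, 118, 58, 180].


min=37, max=180
(180-37)/(180-37) = 143/143 = 1.0

1.0


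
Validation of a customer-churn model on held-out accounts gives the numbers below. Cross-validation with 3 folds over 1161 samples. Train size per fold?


Fold size = 1161/3 = 387
Training per fold = 1161 - 387 = 774

774


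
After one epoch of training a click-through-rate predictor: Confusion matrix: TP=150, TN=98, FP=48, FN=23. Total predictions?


Total = TP + TN + FP + FN
= 150 + 98 + 48 + 23
= 319
(Predicted positive: 198, predicted negative: 121)

319


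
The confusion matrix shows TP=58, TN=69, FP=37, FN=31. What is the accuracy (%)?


Accuracy = (TP+TN)/(TP+TN+FP+FN)
= (58+69)/(195)
= 127/195 = 65.13%

65.13%


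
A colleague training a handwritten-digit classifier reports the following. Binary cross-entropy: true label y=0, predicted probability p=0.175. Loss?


BCE = -[y·ln(p) + (1-y)·ln(1-p)]
= -0 - 1·ln(1-0.175)
= -ln(0.825) = 0.1924

0.1924


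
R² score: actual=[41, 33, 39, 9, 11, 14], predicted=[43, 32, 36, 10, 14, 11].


ȳ = 24.5
SS_res = Σ(y-ŷ)² = 33
SS_tot = Σ(y-ȳ)² = 1087.5
R² = 1 - SS_res/SS_tot = 1 - 0.0303 = 0.9697

0.9697


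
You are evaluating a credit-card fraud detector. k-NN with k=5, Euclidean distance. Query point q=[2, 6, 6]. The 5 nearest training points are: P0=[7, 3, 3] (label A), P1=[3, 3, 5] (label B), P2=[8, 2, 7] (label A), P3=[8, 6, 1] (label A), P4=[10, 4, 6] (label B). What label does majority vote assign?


d(q,P0) = 6.5574  (label A)
d(q,P1) = 3.3166  (label B)
d(q,P2) = 7.2801  (label A)
d(q,P3) = 7.8102  (label A)
d(q,P4) = 8.2462  (label B)
Votes: A=3, B=2
Majority → A

A


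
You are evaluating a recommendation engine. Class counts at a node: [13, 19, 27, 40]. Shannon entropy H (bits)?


Probabilities: [13/99, 19/99, 27/99, 40/99] ≈ [0.1313, 0.1919, 0.2727, 0.404]
H = -((13/99)·log₂(13/99) + (19/99)·log₂(19/99) + (27/99)·log₂(27/99) + (40/99)·log₂(40/99))
  = 1.8811 bits

1.8811 bits


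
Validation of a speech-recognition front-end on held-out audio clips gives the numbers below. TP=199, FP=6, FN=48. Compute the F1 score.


Precision = 199/205 = 0.9707
Recall = 199/247 = 0.8057
F1 = 2·P·R/(P+R) = 2·TP/(2·TP+FP+FN) = 398/(398+6+48) = 398/452 = 0.8805

0.8805


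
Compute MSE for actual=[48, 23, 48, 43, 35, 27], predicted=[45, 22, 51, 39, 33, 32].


Squared errors: (48-45)²=9, (23-22)²=1, (48-51)²=9, (43-39)²=16, (35-33)²=4, (27-32)²=25
Sum = 64
MSE = 64/6 = 32/3

32/3


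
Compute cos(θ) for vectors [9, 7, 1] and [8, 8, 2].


A·B = 9·8 + 7·8 + 1·2 = 130
‖A‖ = √131 = 11.4455, ‖B‖ = √132 = 11.4891
cos = 130/(√131·√132) = 130/√17292 = 0.9886

0.9886


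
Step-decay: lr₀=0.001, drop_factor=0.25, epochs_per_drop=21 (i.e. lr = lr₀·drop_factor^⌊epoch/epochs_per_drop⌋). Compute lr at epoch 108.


n_drops = ⌊108/21⌋ = 5
lr = 0.001·0.25^5 = 0.001·0.0009765625 = 0.0000009765625

0.0000009765625


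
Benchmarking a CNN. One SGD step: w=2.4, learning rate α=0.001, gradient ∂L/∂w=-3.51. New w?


w_new = w - α·∇
= 2.4 - 0.001·-3.51
= 2.4 + 0.00351
= 2.40351

2.40351


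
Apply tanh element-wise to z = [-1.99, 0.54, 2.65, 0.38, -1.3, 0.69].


tanh(-1.99) = -0.9633
tanh(0.54) = 0.493
tanh(2.65) = 0.9901
tanh(0.38) = 0.3627
tanh(-1.3) = -0.8617
tanh(0.69) = 0.598
result = [-0.9633, 0.493, 0.9901, 0.3627, -0.8617, 0.598]

[-0.9633, 0.493, 0.9901, 0.3627, -0.8617, 0.598]


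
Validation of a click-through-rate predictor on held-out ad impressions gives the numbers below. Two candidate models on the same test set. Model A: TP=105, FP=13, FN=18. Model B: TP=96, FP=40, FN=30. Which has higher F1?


Model A: P=105/118=0.8898, R=105/123=0.8537, F1=2PR/(P+R)=2TP/(2TP+FP+FN)=210/241=0.8714
Model B: P=96/136=0.7059, R=96/126=0.7619, F1=2PR/(P+R)=2TP/(2TP+FP+FN)=192/262=0.7328
0.8714 > 0.7328 → Model A

Model A


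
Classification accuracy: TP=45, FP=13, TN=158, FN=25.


Accuracy = (TP+TN)/(TP+TN+FP+FN)
= (45+158)/(241)
= 203/241 = 84.23%

84.23%


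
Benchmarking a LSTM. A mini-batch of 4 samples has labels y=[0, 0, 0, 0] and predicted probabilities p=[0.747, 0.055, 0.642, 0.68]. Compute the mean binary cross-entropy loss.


L[0] = -ln(1-0.747) = -ln(0.253) = 1.3744
L[1] = -ln(1-0.055) = -ln(0.945) = 0.0566
L[2] = -ln(1-0.642) = -ln(0.358) = 1.0272
L[3] = -ln(1-0.68) = -ln(0.32) = 1.1394
mean = (1.3744 + 0.0566 + 1.0272 + 1.1394)/4 = 0.8994

0.8994


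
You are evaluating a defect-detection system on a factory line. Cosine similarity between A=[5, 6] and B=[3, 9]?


A·B = 5·3 + 6·9 = 69
‖A‖ = √61 = 7.8102, ‖B‖ = √90 = 9.4868
cos = 69/(√61·√90) = 69/√5490 = 0.9312

0.9312


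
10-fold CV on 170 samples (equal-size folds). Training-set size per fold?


Fold size = 170/10 = 17
Training per fold = 170 - 17 = 153

153


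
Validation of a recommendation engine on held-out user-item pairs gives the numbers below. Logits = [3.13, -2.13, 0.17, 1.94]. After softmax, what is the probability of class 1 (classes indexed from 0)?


Exponentials: e^3.13=22.874, e^-2.13=0.1188, e^0.17=1.1853, e^1.94=6.9588
Sum = 31.1369
Softmax = [0.7346, 0.0038, 0.0381, 0.2235]
p[1] = 0.1188/31.1369 = 0.0038

0.0038


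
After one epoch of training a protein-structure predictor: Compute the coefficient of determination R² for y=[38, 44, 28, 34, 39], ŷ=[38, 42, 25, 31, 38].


ȳ = 36.6
SS_res = Σ(y-ŷ)² = 23
SS_tot = Σ(y-ȳ)² = 143.2
R² = 1 - SS_res/SS_tot = 1 - 0.1606 = 0.8394

0.8394


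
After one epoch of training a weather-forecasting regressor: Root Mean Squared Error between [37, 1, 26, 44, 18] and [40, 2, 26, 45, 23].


MSE = 36/5 = 7.2
RMSE = √(36/5) = 2.6833

2.6833


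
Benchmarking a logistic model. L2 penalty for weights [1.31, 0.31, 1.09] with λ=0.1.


‖w‖₂² = (1.31)² + (0.31)² + (1.09)²
     = 1.7161 + 0.0961 + 1.1881
     = 3.0003
λ·‖w‖₂² = 0.1·3.0003 = 0.30003

0.30003


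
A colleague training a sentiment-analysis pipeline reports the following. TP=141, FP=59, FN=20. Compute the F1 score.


Precision = 141/200 = 0.705
Recall = 141/161 = 0.8758
F1 = 2·P·R/(P+R) = 2·TP/(2·TP+FP+FN) = 282/(282+59+20) = 282/361 = 0.7812

0.7812


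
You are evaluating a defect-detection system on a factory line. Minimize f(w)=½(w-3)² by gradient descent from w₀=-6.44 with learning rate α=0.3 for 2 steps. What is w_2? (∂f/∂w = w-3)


step 1: grad = -6.44-3 = -9.44; w = -6.44 - 0.3·(-9.44) = -3.608
step 2: grad = -3.608-3 = -6.608; w = -3.608 - 0.3·(-6.608) = -1.6256

-1.6256


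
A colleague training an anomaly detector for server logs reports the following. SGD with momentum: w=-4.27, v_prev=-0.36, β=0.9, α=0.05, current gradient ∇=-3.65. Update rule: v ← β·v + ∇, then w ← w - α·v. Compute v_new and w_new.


v_new = 0.9·-0.36 - 3.65 = -0.324 - 3.65 = -3.974
w_new = -4.27 - 0.05·-3.974 = -4.27 + 0.1987 = -4.0713

v_new=-3.974, w_new=-4.0713


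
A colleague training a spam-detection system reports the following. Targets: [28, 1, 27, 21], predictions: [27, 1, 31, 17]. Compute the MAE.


Absolute errors: |28-27|=1, |1-1|=0, |27-31|=4, |21-17|=4
Sum = 9
MAE = 9/4 = 9/4

9/4


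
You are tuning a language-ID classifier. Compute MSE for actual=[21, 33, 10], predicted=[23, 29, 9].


Squared errors: (21-23)²=4, (33-29)²=16, (10-9)²=1
Sum = 21
MSE = 21/3 = 7

7


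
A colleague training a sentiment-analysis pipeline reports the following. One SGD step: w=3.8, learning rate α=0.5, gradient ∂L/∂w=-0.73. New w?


w_new = w - α·∇
= 3.8 - 0.5·-0.73
= 3.8 + 0.365
= 4.165

4.165


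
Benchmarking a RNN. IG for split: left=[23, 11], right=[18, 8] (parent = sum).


Parent = [41, 19], H_parent = 0.9007
H_left = 0.9082 (n=34), H_right = 0.8905 (n=26)
H_children = (34/60)·0.9082 + (26/60)·0.8905 = 0.9005
IG = 0.9007 - 0.9005 = 0.0002

0.0002


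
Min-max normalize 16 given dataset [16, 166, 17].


min=16, max=166
(16-16)/(166-16) = 0/150 = 0.0

0.0


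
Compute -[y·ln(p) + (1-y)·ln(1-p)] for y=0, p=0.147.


BCE = -[y·ln(p) + (1-y)·ln(1-p)]
= -0 - 1·ln(1-0.147)
= -ln(0.853) = 0.159

0.159


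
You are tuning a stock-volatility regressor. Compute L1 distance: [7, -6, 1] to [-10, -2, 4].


d = |7+ 10| + |-6+ 2| + |1-4|
  = 17 + 4 + 3
  = 24

24


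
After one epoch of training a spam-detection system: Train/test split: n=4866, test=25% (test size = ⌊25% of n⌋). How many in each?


Test = ⌊4866·25/100⌋ = 1216
Train = 4866 - 1216 = 3650

Train: 3650, Test: 1216


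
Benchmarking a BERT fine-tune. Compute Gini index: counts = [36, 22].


Probabilities: [36/58, 22/58] ≈ [0.6207, 0.3793]
Σpᵢ² = (1296 + 484)/58² = 1780/3364
Gini = 1 - Σpᵢ² = 1 - 1780/3364 = 0.4709

0.4709


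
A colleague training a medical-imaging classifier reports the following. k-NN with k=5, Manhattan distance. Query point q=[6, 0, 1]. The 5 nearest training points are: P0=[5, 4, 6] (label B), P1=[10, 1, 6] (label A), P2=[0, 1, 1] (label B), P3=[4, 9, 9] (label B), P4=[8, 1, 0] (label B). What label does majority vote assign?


d(q,P0) = 10  (label B)
d(q,P1) = 10  (label A)
d(q,P2) = 7  (label B)
d(q,P3) = 19  (label B)
d(q,P4) = 4  (label B)
Votes: A=1, B=4
Majority → B

B


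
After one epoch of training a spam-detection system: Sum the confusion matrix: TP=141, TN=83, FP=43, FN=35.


Total = TP + TN + FP + FN
= 141 + 83 + 43 + 35
= 302
(Predicted positive: 184, predicted negative: 118)

302


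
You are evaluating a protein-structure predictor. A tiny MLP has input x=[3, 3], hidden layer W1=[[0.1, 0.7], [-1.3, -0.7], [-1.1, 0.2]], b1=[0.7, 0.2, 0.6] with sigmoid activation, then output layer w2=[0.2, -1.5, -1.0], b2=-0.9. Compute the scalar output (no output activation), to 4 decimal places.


z1[0] = (0.1)·(3) + (0.7)·(3) + 0.7 = 3.1
z1[1] = (-1.3)·(3) + (-0.7)·(3) + 0.2 = -5.8
z1[2] = (-1.1)·(3) + (0.2)·(3) + 0.6 = -2.1
h = sigmoid(z1) = [0.9569, 0.003, 0.1091]
output = (0.2)·(0.9569) + (-1.5)·(0.003) + (-1.0)·(0.1091) - 0.9 = -0.8222

-0.8222


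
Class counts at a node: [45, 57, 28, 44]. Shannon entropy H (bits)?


Probabilities: [45/174, 57/174, 28/174, 44/174] ≈ [0.2586, 0.3276, 0.1609, 0.2529]
H = -((45/174)·log₂(45/174) + (57/174)·log₂(57/174) + (28/174)·log₂(28/174) + (44/174)·log₂(44/174))
  = 1.9577 bits

1.9577 bits


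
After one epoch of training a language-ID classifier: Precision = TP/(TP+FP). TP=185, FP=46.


Precision = TP/(TP+FP)
= 185/(185+46)
= 185/231 = 80.09%

80.09%


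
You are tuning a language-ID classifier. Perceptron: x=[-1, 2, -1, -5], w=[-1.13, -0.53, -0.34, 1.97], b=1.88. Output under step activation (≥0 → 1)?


z = (-1)·(-1.13) + (2)·(-0.53) + (-1)·(-0.34) + (-5)·(1.97) + 1.88
  = -7.56
step(z) = 0 (z<0)

0


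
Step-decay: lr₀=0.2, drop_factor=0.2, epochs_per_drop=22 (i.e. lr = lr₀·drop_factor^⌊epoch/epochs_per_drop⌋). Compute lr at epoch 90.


n_drops = ⌊90/22⌋ = 4
lr = 0.2·0.2^4 = 0.2·0.0016 = 0.00032

0.00032


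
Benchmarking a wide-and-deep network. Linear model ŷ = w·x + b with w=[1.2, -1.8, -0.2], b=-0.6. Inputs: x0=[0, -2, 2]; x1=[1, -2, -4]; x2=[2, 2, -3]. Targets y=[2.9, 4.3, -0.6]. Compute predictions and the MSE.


ŷ0 = (1.2)·(0) + (-1.8)·(-2) + (-0.2)·(2) - 0.6 = 2.6
ŷ1 = (1.2)·(1) + (-1.8)·(-2) + (-0.2)·(-4) - 0.6 = 5.0
ŷ2 = (1.2)·(2) + (-1.8)·(2) + (-0.2)·(-3) - 0.6 = -1.2
errors² = [0.09, 0.49, 0.36]
MSE = 0.9400/3 = 0.3133

0.3133


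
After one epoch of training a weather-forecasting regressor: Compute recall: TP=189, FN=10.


Recall = TP/(TP+FN)
= 189/(189+10)
= 189/199 = 94.97%

94.97%


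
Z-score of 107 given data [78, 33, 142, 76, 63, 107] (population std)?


μ = 83.1667, σ = 34.2316
z = (107 - 83.1667)/34.2316 = 0.6962

0.6962


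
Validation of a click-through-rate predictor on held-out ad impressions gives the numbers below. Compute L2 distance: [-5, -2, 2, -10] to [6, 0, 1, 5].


d = √((-5-6)² + (-2-0)² + (2-1)² + (-10-5)²)
  = √(121 + 4 + 1 + 225)
  = √351 = 18.735

18.735


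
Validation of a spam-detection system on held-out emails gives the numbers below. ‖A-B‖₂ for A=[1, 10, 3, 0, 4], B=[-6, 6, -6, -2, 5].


d = √((1+ 6)² + (10-6)² + (3+ 6)² + (0+ 2)² + (4-5)²)
  = √(49 + 16 + 81 + 4 + 1)
  = √151 = 12.2882

12.2882


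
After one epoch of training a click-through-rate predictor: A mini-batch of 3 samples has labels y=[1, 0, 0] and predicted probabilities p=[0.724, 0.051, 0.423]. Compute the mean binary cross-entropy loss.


L[0] = -ln(0.724) = 0.323
L[1] = -ln(1-0.051) = -ln(0.949) = 0.0523
L[2] = -ln(1-0.423) = -ln(0.577) = 0.5499
mean = (0.323 + 0.0523 + 0.5499)/3 = 0.3084

0.3084


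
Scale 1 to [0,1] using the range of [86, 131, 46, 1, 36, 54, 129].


min=1, max=131
(1-1)/(131-1) = 0/130 = 0.0

0.0


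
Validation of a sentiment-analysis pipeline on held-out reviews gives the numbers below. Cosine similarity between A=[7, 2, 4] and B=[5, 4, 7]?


A·B = 7·5 + 2·4 + 4·7 = 71
‖A‖ = √69 = 8.3066, ‖B‖ = √90 = 9.4868
cos = 71/(√69·√90) = 71/√6210 = 0.901

0.901


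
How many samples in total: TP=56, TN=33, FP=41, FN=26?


Total = TP + TN + FP + FN
= 56 + 33 + 41 + 26
= 156
(Predicted positive: 97, predicted negative: 59)

156


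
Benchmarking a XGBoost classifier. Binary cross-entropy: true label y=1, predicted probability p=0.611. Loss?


BCE = -[y·ln(p) + (1-y)·ln(1-p)]
= -1·ln(0.611) - 0
= -ln(0.611) = 0.4927

0.4927


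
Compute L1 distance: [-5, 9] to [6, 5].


d = |-5-6| + |9-5|
  = 11 + 4
  = 15

15


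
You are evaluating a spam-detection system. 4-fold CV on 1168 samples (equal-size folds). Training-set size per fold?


Fold size = 1168/4 = 292
Training per fold = 1168 - 292 = 876

876


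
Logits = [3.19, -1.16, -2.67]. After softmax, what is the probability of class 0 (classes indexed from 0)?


Exponentials: e^3.19=24.2884, e^-1.16=0.3135, e^-2.67=0.0693
Sum = 24.6712
Softmax = [0.9845, 0.0127, 0.0028]
p[0] = 24.2884/24.6712 = 0.9845

0.9845


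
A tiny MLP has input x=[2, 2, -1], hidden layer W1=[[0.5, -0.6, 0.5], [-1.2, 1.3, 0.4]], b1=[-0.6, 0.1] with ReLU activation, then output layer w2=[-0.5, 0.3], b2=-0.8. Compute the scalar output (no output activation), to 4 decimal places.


z1[0] = (0.5)·(2) + (-0.6)·(2) + (0.5)·(-1) - 0.6 = -1.3
z1[1] = (-1.2)·(2) + (1.3)·(2) + (0.4)·(-1) + 0.1 = -0.1
h = ReLU(z1) = [0.0, 0.0]
output = (-0.5)·(0.0) + (0.3)·(0.0) - 0.8 = -0.8

-0.8


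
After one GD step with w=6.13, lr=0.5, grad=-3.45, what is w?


w_new = w - α·∇
= 6.13 - 0.5·-3.45
= 6.13 + 1.725
= 7.855

7.855


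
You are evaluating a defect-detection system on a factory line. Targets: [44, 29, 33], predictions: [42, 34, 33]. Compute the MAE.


Absolute errors: |44-42|=2, |29-34|=5, |33-33|=0
Sum = 7
MAE = 7/3 = 7/3

7/3


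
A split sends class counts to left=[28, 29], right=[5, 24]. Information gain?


Parent = [33, 53], H_parent = 0.9606
H_left = 0.9998 (n=57), H_right = 0.6632 (n=29)
H_children = (57/86)·0.9998 + (29/86)·0.6632 = 0.8863
IG = 0.9606 - 0.8863 = 0.0743

0.0743


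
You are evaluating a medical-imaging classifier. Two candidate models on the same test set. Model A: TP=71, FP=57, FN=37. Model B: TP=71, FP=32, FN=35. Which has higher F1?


Model A: P=71/128=0.5547, R=71/108=0.6574, F1=2PR/(P+R)=2TP/(2TP+FP+FN)=142/236=0.6017
Model B: P=71/103=0.6893, R=71/106=0.6698, F1=2PR/(P+R)=2TP/(2TP+FP+FN)=142/209=0.6794
0.6017 < 0.6794 → Model B

Model B


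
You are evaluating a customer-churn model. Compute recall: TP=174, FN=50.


Recall = TP/(TP+FN)
= 174/(174+50)
= 174/224 = 77.68%

77.68%


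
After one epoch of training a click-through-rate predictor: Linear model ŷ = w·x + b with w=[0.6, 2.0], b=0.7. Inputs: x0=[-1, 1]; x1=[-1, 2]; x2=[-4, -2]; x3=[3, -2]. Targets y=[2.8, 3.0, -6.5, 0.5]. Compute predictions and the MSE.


ŷ0 = (0.6)·(-1) + (2.0)·(1) + 0.7 = 2.1
ŷ1 = (0.6)·(-1) + (2.0)·(2) + 0.7 = 4.1
ŷ2 = (0.6)·(-4) + (2.0)·(-2) + 0.7 = -5.7
ŷ3 = (0.6)·(3) + (2.0)·(-2) + 0.7 = -1.5
errors² = [0.49, 1.21, 0.64, 4.0]
MSE = 6.3400/4 = 1.585

1.585


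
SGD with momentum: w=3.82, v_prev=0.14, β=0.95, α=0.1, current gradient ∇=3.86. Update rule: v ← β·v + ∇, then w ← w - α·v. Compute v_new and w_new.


v_new = 0.95·0.14 + 3.86 = 0.133 + 3.86 = 3.993
w_new = 3.82 - 0.1·3.993 = 3.82 - 0.3993 = 3.4207

v_new=3.993, w_new=3.4207


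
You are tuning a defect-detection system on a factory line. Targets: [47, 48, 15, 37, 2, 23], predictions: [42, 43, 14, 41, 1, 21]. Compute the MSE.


Squared errors: (47-42)²=25, (48-43)²=25, (15-14)²=1, (37-41)²=16, (2-1)²=1, (23-21)²=4
Sum = 72
MSE = 72/6 = 12

12


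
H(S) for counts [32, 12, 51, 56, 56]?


Probabilities: [32/207, 12/207, 51/207, 56/207, 56/207] ≈ [0.1546, 0.058, 0.2464, 0.2705, 0.2705]
H = -((32/207)·log₂(32/207) + (12/207)·log₂(12/207) + (51/207)·log₂(51/207) + (56/207)·log₂(56/207) + (56/207)·log₂(56/207))
  = 2.173 bits

2.173 bits


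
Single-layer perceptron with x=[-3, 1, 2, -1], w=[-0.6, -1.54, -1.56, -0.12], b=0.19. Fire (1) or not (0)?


z = (-3)·(-0.6) + (1)·(-1.54) + (2)·(-1.56) + (-1)·(-0.12) + 0.19
  = -2.55
step(z) = 0 (z<0)

0


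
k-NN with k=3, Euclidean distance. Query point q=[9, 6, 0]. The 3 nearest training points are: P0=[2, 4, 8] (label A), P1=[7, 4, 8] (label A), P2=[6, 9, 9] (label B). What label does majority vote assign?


d(q,P0) = 10.8167  (label A)
d(q,P1) = 8.4853  (label A)
d(q,P2) = 9.9499  (label B)
Votes: A=2, B=1
Majority → A

A


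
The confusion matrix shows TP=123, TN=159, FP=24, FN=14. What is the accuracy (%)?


Accuracy = (TP+TN)/(TP+TN+FP+FN)
= (123+159)/(320)
= 282/320 = 88.12%

88.12%


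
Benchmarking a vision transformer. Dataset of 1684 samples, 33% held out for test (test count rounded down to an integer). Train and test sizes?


Test = ⌊1684·33/100⌋ = 555
Train = 1684 - 555 = 1129

Train: 1129, Test: 555


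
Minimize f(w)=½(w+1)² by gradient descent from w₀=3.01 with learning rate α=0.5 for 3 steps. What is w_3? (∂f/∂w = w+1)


step 1: grad = 3.01+1 = 4.01; w = 3.01 - 0.5·(4.01) = 1.005
step 2: grad = 1.005+1 = 2.005; w = 1.005 - 0.5·(2.005) = 0.0025
step 3: grad = 0.0025+1 = 1.0025; w = 0.0025 - 0.5·(1.0025) = -0.49875

-0.49875


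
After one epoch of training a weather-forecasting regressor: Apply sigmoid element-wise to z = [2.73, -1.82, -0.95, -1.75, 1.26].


σ(2.73) = 1/(1+e^-2.73) = 0.9388
σ(-1.82) = 1/(1+e^1.82) = 0.1394
σ(-0.95) = 1/(1+e^0.95) = 0.2789
σ(-1.75) = 1/(1+e^1.75) = 0.148
σ(1.26) = 1/(1+e^-1.26) = 0.779
result = [0.9388, 0.1394, 0.2789, 0.148, 0.779]

[0.9388, 0.1394, 0.2789, 0.148, 0.779]


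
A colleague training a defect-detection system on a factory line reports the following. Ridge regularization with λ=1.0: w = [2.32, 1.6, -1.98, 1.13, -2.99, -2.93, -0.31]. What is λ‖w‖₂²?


‖w‖₂² = (2.32)² + (1.6)² + (-1.98)² + (1.13)² + (-2.99)² + (-2.93)² + (-0.31)²
     = 5.3824 + 2.56 + 3.9204 + 1.2769 + 8.9401 + 8.5849 + 0.0961
     = 30.7608
λ·‖w‖₂² = 1.0·30.7608 = 30.7608

30.7608


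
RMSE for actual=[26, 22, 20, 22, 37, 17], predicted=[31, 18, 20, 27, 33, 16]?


MSE = 83/6 = 13.8333
RMSE = √(83/6) = 3.7193

3.7193


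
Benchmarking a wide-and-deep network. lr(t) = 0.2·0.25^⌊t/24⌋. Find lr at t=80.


n_drops = ⌊80/24⌋ = 3
lr = 0.2·0.25^3 = 0.2·0.015625 = 0.003125

0.003125


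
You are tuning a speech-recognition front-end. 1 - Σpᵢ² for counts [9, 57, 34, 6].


Probabilities: [9/106, 57/106, 34/106, 6/106] ≈ [0.0849, 0.5377, 0.3208, 0.0566]
Σpᵢ² = (81 + 3249 + 1156 + 36)/106² = 4522/11236
Gini = 1 - Σpᵢ² = 1 - 4522/11236 = 0.5975

0.5975


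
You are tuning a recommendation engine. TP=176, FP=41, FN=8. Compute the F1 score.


Precision = 176/217 = 0.8111
Recall = 176/184 = 0.9565
F1 = 2·P·R/(P+R) = 2·TP/(2·TP+FP+FN) = 352/(352+41+8) = 352/401 = 0.8778

0.8778


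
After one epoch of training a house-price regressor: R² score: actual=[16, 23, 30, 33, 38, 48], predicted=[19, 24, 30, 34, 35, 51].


ȳ = 31.3333
SS_res = Σ(y-ŷ)² = 29
SS_tot = Σ(y-ȳ)² = 631.33
R² = 1 - SS_res/SS_tot = 1 - 0.0459 = 0.9541

0.9541


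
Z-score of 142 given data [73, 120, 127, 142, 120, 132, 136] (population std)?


μ = 121.4286, σ = 21.138
z = (142 - 121.4286)/21.138 = 0.9732

0.9732


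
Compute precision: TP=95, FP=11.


Precision = TP/(TP+FP)
= 95/(95+11)
= 95/106 = 89.62%

89.62%


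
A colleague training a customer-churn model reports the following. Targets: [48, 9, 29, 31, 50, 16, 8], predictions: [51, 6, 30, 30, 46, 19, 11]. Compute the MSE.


Squared errors: (48-51)²=9, (9-6)²=9, (29-30)²=1, (31-30)²=1, (50-46)²=16, (16-19)²=9, (8-11)²=9
Sum = 54
MSE = 54/7 = 54/7

54/7


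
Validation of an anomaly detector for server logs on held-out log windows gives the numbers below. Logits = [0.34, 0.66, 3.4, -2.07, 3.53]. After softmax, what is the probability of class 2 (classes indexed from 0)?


Exponentials: e^0.34=1.4049, e^0.66=1.9348, e^3.4=29.9641, e^-2.07=0.1262, e^3.53=34.124
Sum = 67.554
Softmax = [0.0208, 0.0286, 0.4436, 0.0019, 0.5051]
p[2] = 29.9641/67.554 = 0.4436

0.4436


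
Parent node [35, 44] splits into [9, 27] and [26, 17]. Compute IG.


Parent = [35, 44], H_parent = 0.9906
H_left = 0.8113 (n=36), H_right = 0.9682 (n=43)
H_children = (36/79)·0.8113 + (43/79)·0.9682 = 0.8967
IG = 0.9906 - 0.8967 = 0.0939

0.0939


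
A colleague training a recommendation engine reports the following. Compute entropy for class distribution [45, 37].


Probabilities: [45/82, 37/82] ≈ [0.5488, 0.4512]
H = -((45/82)·log₂(45/82) + (37/82)·log₂(37/82))
  = 0.9931 bits

0.9931 bits


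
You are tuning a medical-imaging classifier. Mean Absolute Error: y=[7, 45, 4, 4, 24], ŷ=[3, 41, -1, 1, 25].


Absolute errors: |7-3|=4, |45-41|=4, |4+ 1|=5, |4-1|=3, |24-25|=1
Sum = 17
MAE = 17/5 = 17/5

17/5


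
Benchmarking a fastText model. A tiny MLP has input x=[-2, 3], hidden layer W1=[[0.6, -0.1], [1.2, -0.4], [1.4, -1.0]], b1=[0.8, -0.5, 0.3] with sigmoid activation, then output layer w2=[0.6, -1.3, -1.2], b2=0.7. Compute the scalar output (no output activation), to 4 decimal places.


z1[0] = (0.6)·(-2) + (-0.1)·(3) + 0.8 = -0.7
z1[1] = (1.2)·(-2) + (-0.4)·(3) - 0.5 = -4.1
z1[2] = (1.4)·(-2) + (-1.0)·(3) + 0.3 = -5.5
h = sigmoid(z1) = [0.3318, 0.0163, 0.0041]
output = (0.6)·(0.3318) + (-1.3)·(0.0163) + (-1.2)·(0.0041) + 0.7 = 0.873

0.873


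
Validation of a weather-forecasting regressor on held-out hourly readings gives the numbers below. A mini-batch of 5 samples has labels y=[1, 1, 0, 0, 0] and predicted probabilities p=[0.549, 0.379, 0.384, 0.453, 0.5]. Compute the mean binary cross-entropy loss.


L[0] = -ln(0.549) = 0.5997
L[1] = -ln(0.379) = 0.9702
L[2] = -ln(1-0.384) = -ln(0.616) = 0.4845
L[3] = -ln(1-0.453) = -ln(0.547) = 0.6033
L[4] = -ln(1-0.5) = -ln(0.5) = 0.6931
mean = (0.5997 + 0.9702 + 0.4845 + 0.6033 + 0.6931)/5 = 0.6702

0.6702


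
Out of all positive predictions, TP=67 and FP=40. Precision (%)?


Precision = TP/(TP+FP)
= 67/(67+40)
= 67/107 = 62.62%

62.62%


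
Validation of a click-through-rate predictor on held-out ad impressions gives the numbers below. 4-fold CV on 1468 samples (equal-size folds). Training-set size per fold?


Fold size = 1468/4 = 367
Training per fold = 1468 - 367 = 1101

1101


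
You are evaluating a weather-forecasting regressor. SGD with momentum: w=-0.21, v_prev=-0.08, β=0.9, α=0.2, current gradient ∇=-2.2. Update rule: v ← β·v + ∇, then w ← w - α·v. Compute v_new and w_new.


v_new = 0.9·-0.08 - 2.2 = -0.072 - 2.2 = -2.272
w_new = -0.21 - 0.2·-2.272 = -0.21 + 0.4544 = 0.2444

v_new=-2.272, w_new=0.2444


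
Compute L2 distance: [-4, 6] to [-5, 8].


d = √((-4+ 5)² + (6-8)²)
  = √(1 + 4)
  = √5 = 2.2361

2.2361


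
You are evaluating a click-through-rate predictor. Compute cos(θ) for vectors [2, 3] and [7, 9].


A·B = 2·7 + 3·9 = 41
‖A‖ = √13 = 3.6056, ‖B‖ = √130 = 11.4018
cos = 41/(√13·√130) = 41/√1690 = 0.9973

0.9973


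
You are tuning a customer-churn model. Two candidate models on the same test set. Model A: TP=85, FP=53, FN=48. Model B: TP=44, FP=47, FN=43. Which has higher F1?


Model A: P=85/138=0.6159, R=85/133=0.6391, F1=2PR/(P+R)=2TP/(2TP+FP+FN)=170/271=0.6273
Model B: P=44/91=0.4835, R=44/87=0.5057, F1=2PR/(P+R)=2TP/(2TP+FP+FN)=88/178=0.4944
0.6273 > 0.4944 → Model A

Model A


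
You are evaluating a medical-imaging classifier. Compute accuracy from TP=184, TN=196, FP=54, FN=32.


Accuracy = (TP+TN)/(TP+TN+FP+FN)
= (184+196)/(466)
= 380/466 = 81.55%

81.55%


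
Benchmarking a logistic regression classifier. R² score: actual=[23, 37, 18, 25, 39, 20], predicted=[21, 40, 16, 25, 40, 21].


ȳ = 27
SS_res = Σ(y-ŷ)² = 19
SS_tot = Σ(y-ȳ)² = 394
R² = 1 - SS_res/SS_tot = 1 - 0.0482 = 0.9518

0.9518
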